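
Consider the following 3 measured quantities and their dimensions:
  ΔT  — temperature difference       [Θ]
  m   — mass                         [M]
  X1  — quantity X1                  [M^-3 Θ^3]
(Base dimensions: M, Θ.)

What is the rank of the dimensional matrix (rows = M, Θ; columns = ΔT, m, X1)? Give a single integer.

Dimensional matrix (M×Θ by ΔT×m×X1):
  M: [ 0  1 -3]
  Θ: [ 1  0  3]
RREF → pivots at {ΔT,m} ⇒ r = 2

2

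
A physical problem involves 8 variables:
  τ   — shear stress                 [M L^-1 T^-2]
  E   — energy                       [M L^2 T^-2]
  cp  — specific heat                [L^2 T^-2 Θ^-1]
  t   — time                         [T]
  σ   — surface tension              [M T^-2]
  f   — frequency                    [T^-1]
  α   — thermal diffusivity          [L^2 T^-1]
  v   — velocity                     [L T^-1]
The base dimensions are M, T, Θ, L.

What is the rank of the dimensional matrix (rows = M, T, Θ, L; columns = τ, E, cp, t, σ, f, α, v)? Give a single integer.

4

Write exponents as rows M,T,Θ,L / cols τ,E,cp,t,σ,f,α,v:
  M: [ 1  1  0  0  1  0  0  0]
  T: [-2 -2 -2  1 -2 -1 -1 -1]
  Θ: [ 0  0 -1  0  0  0  0  0]
  L: [-1  2  2  0  0  0  2  1]
Row reduction gives pivot columns τ,E,cp,t; rank = 4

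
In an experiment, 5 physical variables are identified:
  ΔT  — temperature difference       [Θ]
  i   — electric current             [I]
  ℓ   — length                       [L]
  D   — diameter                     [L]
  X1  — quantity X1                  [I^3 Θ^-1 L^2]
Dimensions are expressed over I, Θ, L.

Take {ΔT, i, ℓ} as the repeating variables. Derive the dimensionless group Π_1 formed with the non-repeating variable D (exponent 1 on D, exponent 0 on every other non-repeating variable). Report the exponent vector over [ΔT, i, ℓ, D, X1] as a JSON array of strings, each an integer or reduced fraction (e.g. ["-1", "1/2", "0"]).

["0", "0", "-1", "1", "0"]

Exponent matrix [I,Θ,L] × [ΔT,i,ℓ,D,X1]:
  I: [ 0  1  0  0  3]
  Θ: [ 1  0  0  0 -1]
  L: [ 0  0  1  1  2]
Row reduction gives pivot columns ΔT,i,ℓ; rank = 3
Repeat: ΔT,i,ℓ; free: D,X1
RREF:
  r0: [   1    0    0    0   -1]
  r1: [   0    1    0    0    3]
  r2: [   0    0    1    1    2]
Fix exponent of D at 1, X1 at 0; solve each RREF row for its pivot's exponent:
  r0: exp(ΔT) + (0)·1 = 0 ⇒ exp(ΔT) = 0
  r1: exp(i) + (0)·1 = 0 ⇒ exp(i) = 0
  r2: exp(ℓ) + (1)·1 = 0 ⇒ exp(ℓ) = -1
Π_1 = ℓ^-1 · D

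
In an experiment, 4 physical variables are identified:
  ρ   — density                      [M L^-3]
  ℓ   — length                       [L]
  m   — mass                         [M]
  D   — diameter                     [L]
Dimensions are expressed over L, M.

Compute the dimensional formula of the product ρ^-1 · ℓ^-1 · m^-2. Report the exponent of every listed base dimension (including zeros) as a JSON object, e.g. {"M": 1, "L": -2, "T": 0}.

Dimensional matrix (L×M by ρ×ℓ×m×D):
  L: [-3  1  0  1]
  M: [ 1  0  1  0]
  [L]: (-1)·-3+(-1)·1+(-2)·0 = 2
  [M]: (-1)·1+(-1)·0+(-2)·1 = -3
⇒ L^2 M^-3

{"L": 2, "M": -3}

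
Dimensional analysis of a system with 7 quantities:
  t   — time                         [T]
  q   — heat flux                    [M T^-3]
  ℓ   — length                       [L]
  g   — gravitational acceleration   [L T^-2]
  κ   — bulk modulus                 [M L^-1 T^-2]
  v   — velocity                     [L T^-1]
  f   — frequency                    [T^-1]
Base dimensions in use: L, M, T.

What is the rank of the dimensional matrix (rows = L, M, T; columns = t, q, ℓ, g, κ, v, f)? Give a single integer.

Exponent matrix [L,M,T] × [t,q,ℓ,g,κ,v,f]:
  L: [ 0  0  1  1 -1  1  0]
  M: [ 0  1  0  0  1  0  0]
  T: [ 1 -3  0 -2 -2 -1 -1]
Row reduction gives pivot columns t,q,ℓ; rank = 3

3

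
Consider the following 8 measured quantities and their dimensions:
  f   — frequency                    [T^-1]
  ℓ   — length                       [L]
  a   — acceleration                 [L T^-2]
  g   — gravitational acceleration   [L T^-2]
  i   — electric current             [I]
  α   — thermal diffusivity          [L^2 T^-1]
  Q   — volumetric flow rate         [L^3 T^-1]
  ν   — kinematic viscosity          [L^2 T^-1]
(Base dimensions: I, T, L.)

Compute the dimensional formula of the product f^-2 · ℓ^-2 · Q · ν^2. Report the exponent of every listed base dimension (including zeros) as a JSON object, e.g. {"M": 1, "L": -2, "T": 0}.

Exponent matrix [I,T,L] × [f,ℓ,a,g,i,α,Q,ν]:
  I: [ 0  0  0  0  1  0  0  0]
  T: [-1  0 -2 -2  0 -1 -1 -1]
  L: [ 0  1  1  1  0  2  3  2]
  [I]: (-2)·0+(-2)·0+(1)·0+(2)·0 = 0
  [T]: (-2)·-1+(-2)·0+(1)·-1+(2)·-1 = -1
  [L]: (-2)·0+(-2)·1+(1)·3+(2)·2 = 5
⇒ T^-1 L^5

{"I": 0, "T": -1, "L": 5}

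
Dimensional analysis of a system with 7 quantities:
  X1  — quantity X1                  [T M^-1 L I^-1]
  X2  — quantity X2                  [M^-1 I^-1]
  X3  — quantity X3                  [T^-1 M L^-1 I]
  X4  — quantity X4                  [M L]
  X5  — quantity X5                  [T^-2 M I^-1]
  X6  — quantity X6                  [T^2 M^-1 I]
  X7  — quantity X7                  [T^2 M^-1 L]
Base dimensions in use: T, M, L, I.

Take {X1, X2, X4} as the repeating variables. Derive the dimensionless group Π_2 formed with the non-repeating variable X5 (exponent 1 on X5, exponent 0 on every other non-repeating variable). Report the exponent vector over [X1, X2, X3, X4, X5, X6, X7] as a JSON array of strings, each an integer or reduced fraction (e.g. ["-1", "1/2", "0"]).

Write exponents as rows T,M,L,I / cols X1,X2,X3,X4,X5,X6,X7:
  T: [ 1  0 -1  0 -2  2  2]
  M: [-1 -1  1  1  1 -1 -1]
  L: [ 1  0 -1  1  0  0  1]
  I: [-1 -1  1  0 -1  1  0]
Echelon form has 3 nonzero rows (pivots: X1,X2,X4)
Repeat: X1,X2,X4; free: X3,X5,X6,X7
RREF:
  r0: [   1    0   -1    0   -2    2    2]
  r1: [   0    1    0    0    3   -3   -2]
  r2: [   0    0    0    1    2   -2   -1]
  r3: [   0    0    0    0    0    0    0]
Fix exponent of X5 at 1, X3 at 0, X6 at 0, X7 at 0; solve each RREF row for its pivot's exponent:
  r0: exp(X1) + (-2)·1 = 0 ⇒ exp(X1) = 2
  r1: exp(X2) + (3)·1 = 0 ⇒ exp(X2) = -3
  r2: exp(X4) + (2)·1 = 0 ⇒ exp(X4) = -2
Π_2 = X1^2 · X2^-3 · X4^-2 · X5

["2", "-3", "0", "-2", "1", "0", "0"]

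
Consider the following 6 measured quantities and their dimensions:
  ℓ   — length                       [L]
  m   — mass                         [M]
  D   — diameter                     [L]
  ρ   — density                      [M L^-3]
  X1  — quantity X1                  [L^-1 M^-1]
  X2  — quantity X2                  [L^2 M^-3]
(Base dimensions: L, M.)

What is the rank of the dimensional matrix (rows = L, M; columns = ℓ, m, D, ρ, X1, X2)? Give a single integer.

Exponent matrix [L,M] × [ℓ,m,D,ρ,X1,X2]:
  L: [ 1  0  1 -3 -1  2]
  M: [ 0  1  0  1 -1 -3]
Row reduction gives pivot columns ℓ,m; rank = 2

2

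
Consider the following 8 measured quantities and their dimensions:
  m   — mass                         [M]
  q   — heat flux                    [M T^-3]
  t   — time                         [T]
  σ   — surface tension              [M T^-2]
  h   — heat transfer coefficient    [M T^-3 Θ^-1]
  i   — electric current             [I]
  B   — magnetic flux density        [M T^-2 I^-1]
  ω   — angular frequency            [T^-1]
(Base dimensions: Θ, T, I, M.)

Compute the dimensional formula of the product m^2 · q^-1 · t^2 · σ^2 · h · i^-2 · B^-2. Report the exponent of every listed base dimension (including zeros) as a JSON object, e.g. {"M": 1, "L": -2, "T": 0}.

Dimensional matrix (Θ×T×I×M by m×q×t×σ×h×i×B×ω):
  Θ: [ 0  0  0  0 -1  0  0  0]
  T: [ 0 -3  1 -2 -3  0 -2 -1]
  I: [ 0  0  0  0  0  1 -1  0]
  M: [ 1  1  0  1  1  0  1  0]
  [Θ]: (2)·0+(-1)·0+(2)·0+(2)·0+(1)·-1+(-2)·0+(-2)·0 = -1
  [T]: (2)·0+(-1)·-3+(2)·1+(2)·-2+(1)·-3+(-2)·0+(-2)·-2 = 2
  [I]: (2)·0+(-1)·0+(2)·0+(2)·0+(1)·0+(-2)·1+(-2)·-1 = 0
  [M]: (2)·1+(-1)·1+(2)·0+(2)·1+(1)·1+(-2)·0+(-2)·1 = 2
⇒ Θ^-1 T^2 M^2

{"Θ": -1, "T": 2, "I": 0, "M": 2}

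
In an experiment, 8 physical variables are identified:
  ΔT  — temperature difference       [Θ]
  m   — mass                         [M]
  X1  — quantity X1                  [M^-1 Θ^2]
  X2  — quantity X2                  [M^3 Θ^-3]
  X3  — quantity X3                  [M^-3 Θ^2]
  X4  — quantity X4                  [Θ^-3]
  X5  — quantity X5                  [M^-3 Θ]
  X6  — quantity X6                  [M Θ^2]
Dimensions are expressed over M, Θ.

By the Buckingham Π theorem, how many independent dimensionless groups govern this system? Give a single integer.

6

Dimensional matrix (M×Θ by ΔT×m×X1×X2×X3×X4×X5×X6):
  M: [ 0  1 -1  3 -3  0 -3  1]
  Θ: [ 1  0  2 -3  2 -3  1  2]
RREF → pivots at {ΔT,m} ⇒ r = 2
8 vars − rank 2 = 6 Π groups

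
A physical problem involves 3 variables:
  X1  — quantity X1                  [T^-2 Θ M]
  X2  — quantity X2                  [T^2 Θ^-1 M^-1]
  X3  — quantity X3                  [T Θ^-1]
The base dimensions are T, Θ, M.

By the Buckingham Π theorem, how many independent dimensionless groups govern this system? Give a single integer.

1

Write exponents as rows T,Θ,M / cols X1,X2,X3:
  T: [-2  2  1]
  Θ: [ 1 -1 -1]
  M: [ 1 -1  0]
Row reduction gives pivot columns X1,X3; rank = 2
Π count = n − r = 3 − 2 = 1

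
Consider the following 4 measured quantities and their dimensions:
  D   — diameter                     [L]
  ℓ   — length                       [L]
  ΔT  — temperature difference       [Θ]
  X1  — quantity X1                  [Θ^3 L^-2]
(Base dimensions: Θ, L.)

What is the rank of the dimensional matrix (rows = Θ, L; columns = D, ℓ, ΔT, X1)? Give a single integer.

Write exponents as rows Θ,L / cols D,ℓ,ΔT,X1:
  Θ: [ 0  0  1  3]
  L: [ 1  1  0 -2]
Echelon form has 2 nonzero rows (pivots: D,ΔT)

2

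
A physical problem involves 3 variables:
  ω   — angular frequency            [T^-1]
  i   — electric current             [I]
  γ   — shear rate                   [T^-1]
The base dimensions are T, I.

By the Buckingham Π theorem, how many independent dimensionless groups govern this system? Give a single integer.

Dimensional matrix (T×I by ω×i×γ):
  T: [-1  0 -1]
  I: [ 0  1  0]
Echelon form has 2 nonzero rows (pivots: ω,i)
3 vars − rank 2 = 1 Π group

1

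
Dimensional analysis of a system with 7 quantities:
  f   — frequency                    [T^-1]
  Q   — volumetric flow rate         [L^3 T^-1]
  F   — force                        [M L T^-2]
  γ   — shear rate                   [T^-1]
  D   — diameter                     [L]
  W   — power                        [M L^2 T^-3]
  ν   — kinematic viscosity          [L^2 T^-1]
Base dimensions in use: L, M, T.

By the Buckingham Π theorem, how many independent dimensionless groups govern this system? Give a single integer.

Exponent matrix [L,M,T] × [f,Q,F,γ,D,W,ν]:
  L: [ 0  3  1  0  1  2  2]
  M: [ 0  0  1  0  0  1  0]
  T: [-1 -1 -2 -1  0 -3 -1]
RREF → pivots at {f,Q,F} ⇒ r = 3
Π count = n − r = 7 − 3 = 4

4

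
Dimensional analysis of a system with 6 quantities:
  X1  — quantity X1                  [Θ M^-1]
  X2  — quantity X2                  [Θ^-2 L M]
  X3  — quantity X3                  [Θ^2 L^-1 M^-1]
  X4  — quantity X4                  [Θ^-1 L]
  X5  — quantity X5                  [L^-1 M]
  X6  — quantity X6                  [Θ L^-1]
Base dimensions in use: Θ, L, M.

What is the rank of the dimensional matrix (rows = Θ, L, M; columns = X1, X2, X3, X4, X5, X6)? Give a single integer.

2

Exponent matrix [Θ,L,M] × [X1,X2,X3,X4,X5,X6]:
  Θ: [ 1 -2  2 -1  0  1]
  L: [ 0  1 -1  1 -1 -1]
  M: [-1  1 -1  0  1  0]
Echelon form has 2 nonzero rows (pivots: X1,X2)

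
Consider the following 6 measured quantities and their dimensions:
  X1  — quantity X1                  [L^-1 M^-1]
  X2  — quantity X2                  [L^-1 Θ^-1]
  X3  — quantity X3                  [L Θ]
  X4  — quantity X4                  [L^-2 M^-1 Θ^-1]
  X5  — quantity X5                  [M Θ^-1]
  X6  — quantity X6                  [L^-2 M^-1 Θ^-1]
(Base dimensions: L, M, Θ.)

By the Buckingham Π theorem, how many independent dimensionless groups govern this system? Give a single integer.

4

Dimensional matrix (L×M×Θ by X1×X2×X3×X4×X5×X6):
  L: [-1 -1  1 -2  0 -2]
  M: [-1  0  0 -1  1 -1]
  Θ: [ 0 -1  1 -1 -1 -1]
Row reduction gives pivot columns X1,X2; rank = 2
6 vars − rank 2 = 4 Π groups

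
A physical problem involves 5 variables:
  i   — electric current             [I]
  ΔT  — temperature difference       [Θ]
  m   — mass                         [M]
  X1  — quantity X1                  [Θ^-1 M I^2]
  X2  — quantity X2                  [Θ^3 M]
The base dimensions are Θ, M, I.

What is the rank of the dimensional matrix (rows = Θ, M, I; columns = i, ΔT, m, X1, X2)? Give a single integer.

3

Dimensional matrix (Θ×M×I by i×ΔT×m×X1×X2):
  Θ: [ 0  1  0 -1  3]
  M: [ 0  0  1  1  1]
  I: [ 1  0  0  2  0]
Echelon form has 3 nonzero rows (pivots: i,ΔT,m)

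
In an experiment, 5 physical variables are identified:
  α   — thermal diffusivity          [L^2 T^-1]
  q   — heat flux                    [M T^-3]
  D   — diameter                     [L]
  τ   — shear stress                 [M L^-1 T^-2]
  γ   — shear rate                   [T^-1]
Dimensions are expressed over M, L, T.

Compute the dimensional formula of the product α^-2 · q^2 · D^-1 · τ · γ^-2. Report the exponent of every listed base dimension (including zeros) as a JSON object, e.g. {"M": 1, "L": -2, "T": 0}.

{"M": 3, "L": -6, "T": -4}

Exponent matrix [M,L,T] × [α,q,D,τ,γ]:
  M: [ 0  1  0  1  0]
  L: [ 2  0  1 -1  0]
  T: [-1 -3  0 -2 -1]
  [M]: (-2)·0+(2)·1+(-1)·0+(1)·1+(-2)·0 = 3
  [L]: (-2)·2+(2)·0+(-1)·1+(1)·-1+(-2)·0 = -6
  [T]: (-2)·-1+(2)·-3+(-1)·0+(1)·-2+(-2)·-1 = -4
⇒ M^3 L^-6 T^-4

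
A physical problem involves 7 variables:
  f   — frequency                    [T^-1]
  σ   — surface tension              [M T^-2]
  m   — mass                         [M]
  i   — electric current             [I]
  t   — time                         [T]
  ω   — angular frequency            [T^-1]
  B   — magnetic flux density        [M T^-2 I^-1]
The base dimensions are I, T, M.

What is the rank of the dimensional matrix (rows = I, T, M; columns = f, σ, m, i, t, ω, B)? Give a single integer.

Write exponents as rows I,T,M / cols f,σ,m,i,t,ω,B:
  I: [ 0  0  0  1  0  0 -1]
  T: [-1 -2  0  0  1 -1 -2]
  M: [ 0  1  1  0  0  0  1]
Echelon form has 3 nonzero rows (pivots: f,σ,i)

3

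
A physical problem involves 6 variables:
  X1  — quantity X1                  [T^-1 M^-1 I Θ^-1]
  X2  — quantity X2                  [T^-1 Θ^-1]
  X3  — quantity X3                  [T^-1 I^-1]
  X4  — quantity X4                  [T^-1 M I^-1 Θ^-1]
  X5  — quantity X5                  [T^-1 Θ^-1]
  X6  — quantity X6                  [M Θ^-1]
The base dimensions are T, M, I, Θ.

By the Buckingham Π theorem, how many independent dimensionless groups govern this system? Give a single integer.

Dimensional matrix (T×M×I×Θ by X1×X2×X3×X4×X5×X6):
  T: [-1 -1 -1 -1 -1  0]
  M: [-1  0  0  1  0  1]
  I: [ 1  0 -1 -1  0  0]
  Θ: [-1 -1  0 -1 -1 -1]
Echelon form has 3 nonzero rows (pivots: X1,X2,X3)
Π count = n − r = 6 − 3 = 3

3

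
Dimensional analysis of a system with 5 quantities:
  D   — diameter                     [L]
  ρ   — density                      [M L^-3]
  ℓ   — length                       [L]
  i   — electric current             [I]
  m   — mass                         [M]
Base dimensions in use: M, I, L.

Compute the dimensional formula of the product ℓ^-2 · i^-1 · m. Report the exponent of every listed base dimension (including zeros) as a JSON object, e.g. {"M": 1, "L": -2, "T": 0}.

Exponent matrix [M,I,L] × [D,ρ,ℓ,i,m]:
  M: [ 0  1  0  0  1]
  I: [ 0  0  0  1  0]
  L: [ 1 -3  1  0  0]
  [M]: (-2)·0+(-1)·0+(1)·1 = 1
  [I]: (-2)·0+(-1)·1+(1)·0 = -1
  [L]: (-2)·1+(-1)·0+(1)·0 = -2
⇒ M I^-1 L^-2

{"M": 1, "I": -1, "L": -2}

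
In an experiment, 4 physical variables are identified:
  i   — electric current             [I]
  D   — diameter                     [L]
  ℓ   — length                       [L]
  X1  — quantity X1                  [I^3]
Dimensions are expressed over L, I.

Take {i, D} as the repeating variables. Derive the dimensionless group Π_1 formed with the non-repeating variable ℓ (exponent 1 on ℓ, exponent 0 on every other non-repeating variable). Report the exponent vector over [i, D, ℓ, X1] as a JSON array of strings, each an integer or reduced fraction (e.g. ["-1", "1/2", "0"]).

["0", "-1", "1", "0"]

Exponent matrix [L,I] × [i,D,ℓ,X1]:
  L: [ 0  1  1  0]
  I: [ 1  0  0  3]
RREF → pivots at {i,D} ⇒ r = 2
Pivot set = {i,D}, free = {ℓ,X1}
RREF:
  r0: [   1    0    0    3]
  r1: [   0    1    1    0]
Fix exponent of ℓ at 1, X1 at 0; solve each RREF row for its pivot's exponent:
  r0: exp(i) + (0)·1 = 0 ⇒ exp(i) = 0
  r1: exp(D) + (1)·1 = 0 ⇒ exp(D) = -1
Π_1 = D^-1 · ℓ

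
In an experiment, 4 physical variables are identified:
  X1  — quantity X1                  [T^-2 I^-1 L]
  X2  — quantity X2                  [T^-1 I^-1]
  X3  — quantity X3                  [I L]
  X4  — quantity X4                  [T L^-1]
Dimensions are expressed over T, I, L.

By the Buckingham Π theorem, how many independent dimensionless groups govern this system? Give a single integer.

2

Exponent matrix [T,I,L] × [X1,X2,X3,X4]:
  T: [-2 -1  0  1]
  I: [-1 -1  1  0]
  L: [ 1  0  1 -1]
Echelon form has 2 nonzero rows (pivots: X1,X2)
Π count = n − r = 4 − 2 = 2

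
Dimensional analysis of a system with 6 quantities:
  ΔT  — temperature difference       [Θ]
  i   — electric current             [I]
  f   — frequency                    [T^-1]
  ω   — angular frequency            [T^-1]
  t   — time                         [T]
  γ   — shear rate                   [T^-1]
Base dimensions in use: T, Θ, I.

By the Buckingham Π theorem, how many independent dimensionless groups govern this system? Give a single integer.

3

Dimensional matrix (T×Θ×I by ΔT×i×f×ω×t×γ):
  T: [ 0  0 -1 -1  1 -1]
  Θ: [ 1  0  0  0  0  0]
  I: [ 0  1  0  0  0  0]
RREF → pivots at {ΔT,i,f} ⇒ r = 3
6 vars − rank 3 = 3 Π groups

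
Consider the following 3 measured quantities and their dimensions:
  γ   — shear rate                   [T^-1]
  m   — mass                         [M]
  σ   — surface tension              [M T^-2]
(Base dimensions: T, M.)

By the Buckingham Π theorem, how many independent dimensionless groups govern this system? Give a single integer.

Write exponents as rows T,M / cols γ,m,σ:
  T: [-1  0 -2]
  M: [ 0  1  1]
Echelon form has 2 nonzero rows (pivots: γ,m)
Π count = n − r = 3 − 2 = 1

1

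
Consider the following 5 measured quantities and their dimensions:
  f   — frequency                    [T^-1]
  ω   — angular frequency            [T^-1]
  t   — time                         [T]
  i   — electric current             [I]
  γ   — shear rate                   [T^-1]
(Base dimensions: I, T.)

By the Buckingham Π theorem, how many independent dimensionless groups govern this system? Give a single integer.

Write exponents as rows I,T / cols f,ω,t,i,γ:
  I: [ 0  0  0  1  0]
  T: [-1 -1  1  0 -1]
Echelon form has 2 nonzero rows (pivots: f,i)
n=5, r=2 ⇒ 3 dimensionless groups

3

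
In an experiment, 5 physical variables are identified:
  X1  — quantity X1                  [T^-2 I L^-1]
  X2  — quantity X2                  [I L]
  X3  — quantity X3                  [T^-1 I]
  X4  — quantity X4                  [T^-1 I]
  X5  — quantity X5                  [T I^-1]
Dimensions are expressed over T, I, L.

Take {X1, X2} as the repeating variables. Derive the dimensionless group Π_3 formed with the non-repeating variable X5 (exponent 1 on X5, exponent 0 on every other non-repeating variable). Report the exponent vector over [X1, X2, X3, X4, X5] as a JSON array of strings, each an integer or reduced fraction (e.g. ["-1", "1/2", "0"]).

["1/2", "1/2", "0", "0", "1"]

Write exponents as rows T,I,L / cols X1,X2,X3,X4,X5:
  T: [-2  0 -1 -1  1]
  I: [ 1  1  1  1 -1]
  L: [-1  1  0  0  0]
Echelon form has 2 nonzero rows (pivots: X1,X2)
Pivot set = {X1,X2}, free = {X3,X4,X5}
RREF:
  r0: [   1    0  1/2  1/2 -1/2]
  r1: [   0    1  1/2  1/2 -1/2]
  r2: [   0    0    0    0    0]
Fix exponent of X5 at 1, X3 at 0, X4 at 0; solve each RREF row for its pivot's exponent:
  r0: exp(X1) + (-1/2)·1 = 0 ⇒ exp(X1) = 1/2
  r1: exp(X2) + (-1/2)·1 = 0 ⇒ exp(X2) = 1/2
Π_3 = X1^(1/2) · X2^(1/2) · X5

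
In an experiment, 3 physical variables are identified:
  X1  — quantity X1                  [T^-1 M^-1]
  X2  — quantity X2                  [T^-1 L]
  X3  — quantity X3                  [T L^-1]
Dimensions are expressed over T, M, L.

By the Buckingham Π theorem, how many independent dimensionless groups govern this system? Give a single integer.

Write exponents as rows T,M,L / cols X1,X2,X3:
  T: [-1 -1  1]
  M: [-1  0  0]
  L: [ 0  1 -1]
Row reduction gives pivot columns X1,X2; rank = 2
n=3, r=2 ⇒ 1 dimensionless group

1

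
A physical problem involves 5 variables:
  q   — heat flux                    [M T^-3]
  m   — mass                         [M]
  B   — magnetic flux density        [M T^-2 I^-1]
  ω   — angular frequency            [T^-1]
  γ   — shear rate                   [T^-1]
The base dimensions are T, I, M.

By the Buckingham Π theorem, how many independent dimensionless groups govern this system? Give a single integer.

2

Dimensional matrix (T×I×M by q×m×B×ω×γ):
  T: [-3  0 -2 -1 -1]
  I: [ 0  0 -1  0  0]
  M: [ 1  1  1  0  0]
RREF → pivots at {q,m,B} ⇒ r = 3
5 vars − rank 3 = 2 Π groups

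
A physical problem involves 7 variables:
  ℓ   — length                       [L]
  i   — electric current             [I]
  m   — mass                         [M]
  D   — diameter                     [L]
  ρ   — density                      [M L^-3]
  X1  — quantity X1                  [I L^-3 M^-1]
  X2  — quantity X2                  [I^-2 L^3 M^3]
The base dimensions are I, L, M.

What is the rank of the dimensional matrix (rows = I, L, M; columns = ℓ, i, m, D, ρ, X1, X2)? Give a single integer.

3

Exponent matrix [I,L,M] × [ℓ,i,m,D,ρ,X1,X2]:
  I: [ 0  1  0  0  0  1 -2]
  L: [ 1  0  0  1 -3 -3  3]
  M: [ 0  0  1  0  1 -1  3]
Echelon form has 3 nonzero rows (pivots: ℓ,i,m)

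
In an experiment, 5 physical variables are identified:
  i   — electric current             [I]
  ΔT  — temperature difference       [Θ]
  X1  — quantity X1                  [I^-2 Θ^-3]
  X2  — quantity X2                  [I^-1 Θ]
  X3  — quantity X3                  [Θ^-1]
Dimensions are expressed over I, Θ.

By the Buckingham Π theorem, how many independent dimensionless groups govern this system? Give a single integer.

3

Dimensional matrix (I×Θ by i×ΔT×X1×X2×X3):
  I: [ 1  0 -2 -1  0]
  Θ: [ 0  1 -3  1 -1]
Echelon form has 2 nonzero rows (pivots: i,ΔT)
n=5, r=2 ⇒ 3 dimensionless groups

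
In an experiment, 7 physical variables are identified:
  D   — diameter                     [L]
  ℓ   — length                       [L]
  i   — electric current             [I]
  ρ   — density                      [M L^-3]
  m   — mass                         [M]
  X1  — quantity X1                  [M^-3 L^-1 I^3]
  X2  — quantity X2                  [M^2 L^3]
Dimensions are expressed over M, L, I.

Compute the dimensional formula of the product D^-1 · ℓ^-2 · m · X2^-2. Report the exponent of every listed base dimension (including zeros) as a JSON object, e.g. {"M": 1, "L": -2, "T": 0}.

Write exponents as rows M,L,I / cols D,ℓ,i,ρ,m,X1,X2:
  M: [ 0  0  0  1  1 -3  2]
  L: [ 1  1  0 -3  0 -1  3]
  I: [ 0  0  1  0  0  3  0]
  [M]: (-1)·0+(-2)·0+(1)·1+(-2)·2 = -3
  [L]: (-1)·1+(-2)·1+(1)·0+(-2)·3 = -9
  [I]: (-1)·0+(-2)·0+(1)·0+(-2)·0 = 0
⇒ M^-3 L^-9

{"M": -3, "L": -9, "I": 0}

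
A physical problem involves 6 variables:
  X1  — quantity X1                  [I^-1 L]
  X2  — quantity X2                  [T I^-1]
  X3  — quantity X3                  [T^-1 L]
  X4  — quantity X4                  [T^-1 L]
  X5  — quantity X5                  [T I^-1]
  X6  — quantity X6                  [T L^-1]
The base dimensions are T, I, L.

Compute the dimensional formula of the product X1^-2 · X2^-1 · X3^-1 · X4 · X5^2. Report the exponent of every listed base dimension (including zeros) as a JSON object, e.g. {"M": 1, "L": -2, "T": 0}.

Write exponents as rows T,I,L / cols X1,X2,X3,X4,X5,X6:
  T: [ 0  1 -1 -1  1  1]
  I: [-1 -1  0  0 -1  0]
  L: [ 1  0  1  1  0 -1]
  [T]: (-2)·0+(-1)·1+(-1)·-1+(1)·-1+(2)·1 = 1
  [I]: (-2)·-1+(-1)·-1+(-1)·0+(1)·0+(2)·-1 = 1
  [L]: (-2)·1+(-1)·0+(-1)·1+(1)·1+(2)·0 = -2
⇒ T I L^-2

{"T": 1, "I": 1, "L": -2}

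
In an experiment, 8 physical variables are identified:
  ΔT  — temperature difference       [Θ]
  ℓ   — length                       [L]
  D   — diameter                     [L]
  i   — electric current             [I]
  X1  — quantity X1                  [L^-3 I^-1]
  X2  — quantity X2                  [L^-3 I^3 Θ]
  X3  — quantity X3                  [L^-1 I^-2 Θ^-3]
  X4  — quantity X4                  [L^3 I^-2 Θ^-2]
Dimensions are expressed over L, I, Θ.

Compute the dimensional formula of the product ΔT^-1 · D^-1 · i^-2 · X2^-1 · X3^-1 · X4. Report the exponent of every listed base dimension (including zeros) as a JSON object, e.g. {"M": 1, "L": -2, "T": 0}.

{"L": 6, "I": -5, "Θ": -1}

Exponent matrix [L,I,Θ] × [ΔT,ℓ,D,i,X1,X2,X3,X4]:
  L: [ 0  1  1  0 -3 -3 -1  3]
  I: [ 0  0  0  1 -1  3 -2 -2]
  Θ: [ 1  0  0  0  0  1 -3 -2]
  [L]: (-1)·0+(-1)·1+(-2)·0+(-1)·-3+(-1)·-1+(1)·3 = 6
  [I]: (-1)·0+(-1)·0+(-2)·1+(-1)·3+(-1)·-2+(1)·-2 = -5
  [Θ]: (-1)·1+(-1)·0+(-2)·0+(-1)·1+(-1)·-3+(1)·-2 = -1
⇒ L^6 I^-5 Θ^-1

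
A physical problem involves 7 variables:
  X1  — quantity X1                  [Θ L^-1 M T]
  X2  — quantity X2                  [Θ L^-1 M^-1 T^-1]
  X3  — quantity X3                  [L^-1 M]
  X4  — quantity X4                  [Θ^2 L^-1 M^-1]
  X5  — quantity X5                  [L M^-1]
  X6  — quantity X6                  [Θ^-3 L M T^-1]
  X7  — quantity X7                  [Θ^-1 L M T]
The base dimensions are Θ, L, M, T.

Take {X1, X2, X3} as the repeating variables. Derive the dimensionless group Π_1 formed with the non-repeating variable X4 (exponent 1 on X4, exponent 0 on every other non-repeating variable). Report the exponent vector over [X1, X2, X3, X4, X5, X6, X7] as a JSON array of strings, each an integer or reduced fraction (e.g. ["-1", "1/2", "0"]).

["-1", "-1", "1", "1", "0", "0", "0"]

Write exponents as rows Θ,L,M,T / cols X1,X2,X3,X4,X5,X6,X7:
  Θ: [ 1  1  0  2  0 -3 -1]
  L: [-1 -1 -1 -1  1  1  1]
  M: [ 1 -1  1 -1 -1  1  1]
  T: [ 1 -1  0  0  0 -1  1]
RREF → pivots at {X1,X2,X3} ⇒ r = 3
Pivot set = {X1,X2,X3}, free = {X4,X5,X6,X7}
RREF:
  r0: [   1    0    0    1    0   -2    0]
  r1: [   0    1    0    1    0   -1   -1]
  r2: [   0    0    1   -1   -1    2    0]
  r3: [   0    0    0    0    0    0    0]
Fix exponent of X4 at 1, X5 at 0, X6 at 0, X7 at 0; solve each RREF row for its pivot's exponent:
  r0: exp(X1) + (1)·1 = 0 ⇒ exp(X1) = -1
  r1: exp(X2) + (1)·1 = 0 ⇒ exp(X2) = -1
  r2: exp(X3) + (-1)·1 = 0 ⇒ exp(X3) = 1
Π_1 = X1^-1 · X2^-1 · X3 · X4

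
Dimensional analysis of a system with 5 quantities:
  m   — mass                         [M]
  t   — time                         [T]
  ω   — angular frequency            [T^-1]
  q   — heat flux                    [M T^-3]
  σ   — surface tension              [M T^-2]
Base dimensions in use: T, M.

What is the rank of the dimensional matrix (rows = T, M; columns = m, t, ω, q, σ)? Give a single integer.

2

Write exponents as rows T,M / cols m,t,ω,q,σ:
  T: [ 0  1 -1 -3 -2]
  M: [ 1  0  0  1  1]
Echelon form has 2 nonzero rows (pivots: m,t)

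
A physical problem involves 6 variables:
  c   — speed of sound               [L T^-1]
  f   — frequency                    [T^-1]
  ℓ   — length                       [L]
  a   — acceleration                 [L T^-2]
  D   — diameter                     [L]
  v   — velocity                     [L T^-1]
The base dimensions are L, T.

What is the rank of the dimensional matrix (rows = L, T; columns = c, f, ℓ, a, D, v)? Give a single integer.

2

Write exponents as rows L,T / cols c,f,ℓ,a,D,v:
  L: [ 1  0  1  1  1  1]
  T: [-1 -1  0 -2  0 -1]
Echelon form has 2 nonzero rows (pivots: c,f)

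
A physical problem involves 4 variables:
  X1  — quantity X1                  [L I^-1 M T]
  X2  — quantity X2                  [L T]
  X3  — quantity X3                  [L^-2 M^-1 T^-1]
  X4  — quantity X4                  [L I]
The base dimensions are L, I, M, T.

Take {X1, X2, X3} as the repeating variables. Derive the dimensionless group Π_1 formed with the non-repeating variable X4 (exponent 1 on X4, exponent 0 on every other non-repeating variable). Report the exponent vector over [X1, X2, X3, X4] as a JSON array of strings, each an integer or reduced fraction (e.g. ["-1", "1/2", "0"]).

["1", "0", "1", "1"]

Exponent matrix [L,I,M,T] × [X1,X2,X3,X4]:
  L: [ 1  1 -2  1]
  I: [-1  0  0  1]
  M: [ 1  0 -1  0]
  T: [ 1  1 -1  0]
Row reduction gives pivot columns X1,X2,X3; rank = 3
Repeat: X1,X2,X3; free: X4
RREF:
  r0: [   1    0    0   -1]
  r1: [   0    1    0    0]
  r2: [   0    0    1   -1]
  r3: [   0    0    0    0]
Fix exponent of X4 at 1; solve each RREF row for its pivot's exponent:
  r0: exp(X1) + (-1)·1 = 0 ⇒ exp(X1) = 1
  r1: exp(X2) + (0)·1 = 0 ⇒ exp(X2) = 0
  r2: exp(X3) + (-1)·1 = 0 ⇒ exp(X3) = 1
Π_1 = X1 · X3 · X4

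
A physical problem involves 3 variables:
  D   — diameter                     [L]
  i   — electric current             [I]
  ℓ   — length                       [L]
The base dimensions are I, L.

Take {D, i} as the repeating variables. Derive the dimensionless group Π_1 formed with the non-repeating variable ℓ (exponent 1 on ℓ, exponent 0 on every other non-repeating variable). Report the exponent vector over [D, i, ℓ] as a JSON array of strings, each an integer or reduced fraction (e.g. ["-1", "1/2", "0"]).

["-1", "0", "1"]

Dimensional matrix (I×L by D×i×ℓ):
  I: [ 0  1  0]
  L: [ 1  0  1]
Row reduction gives pivot columns D,i; rank = 2
Pivot set = {D,i}, free = {ℓ}
RREF:
  r0: [   1    0    1]
  r1: [   0    1    0]
Fix exponent of ℓ at 1; solve each RREF row for its pivot's exponent:
  r0: exp(D) + (1)·1 = 0 ⇒ exp(D) = -1
  r1: exp(i) + (0)·1 = 0 ⇒ exp(i) = 0
Π_1 = D^-1 · ℓ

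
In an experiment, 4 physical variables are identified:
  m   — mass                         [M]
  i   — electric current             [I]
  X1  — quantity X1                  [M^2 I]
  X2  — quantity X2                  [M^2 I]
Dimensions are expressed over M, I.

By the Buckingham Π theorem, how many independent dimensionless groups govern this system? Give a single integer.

2

Dimensional matrix (M×I by m×i×X1×X2):
  M: [ 1  0  2  2]
  I: [ 0  1  1  1]
RREF → pivots at {m,i} ⇒ r = 2
n=4, r=2 ⇒ 2 dimensionless groups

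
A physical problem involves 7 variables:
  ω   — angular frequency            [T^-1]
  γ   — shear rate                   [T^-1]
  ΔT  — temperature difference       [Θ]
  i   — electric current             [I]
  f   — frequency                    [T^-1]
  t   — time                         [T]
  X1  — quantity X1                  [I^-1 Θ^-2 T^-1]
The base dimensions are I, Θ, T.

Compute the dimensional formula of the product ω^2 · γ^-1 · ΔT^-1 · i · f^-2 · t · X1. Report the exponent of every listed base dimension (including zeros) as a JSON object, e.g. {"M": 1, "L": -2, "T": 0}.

{"I": 0, "Θ": -3, "T": 1}

Exponent matrix [I,Θ,T] × [ω,γ,ΔT,i,f,t,X1]:
  I: [ 0  0  0  1  0  0 -1]
  Θ: [ 0  0  1  0  0  0 -2]
  T: [-1 -1  0  0 -1  1 -1]
  [I]: (2)·0+(-1)·0+(-1)·0+(1)·1+(-2)·0+(1)·0+(1)·-1 = 0
  [Θ]: (2)·0+(-1)·0+(-1)·1+(1)·0+(-2)·0+(1)·0+(1)·-2 = -3
  [T]: (2)·-1+(-1)·-1+(-1)·0+(1)·0+(-2)·-1+(1)·1+(1)·-1 = 1
⇒ Θ^-3 T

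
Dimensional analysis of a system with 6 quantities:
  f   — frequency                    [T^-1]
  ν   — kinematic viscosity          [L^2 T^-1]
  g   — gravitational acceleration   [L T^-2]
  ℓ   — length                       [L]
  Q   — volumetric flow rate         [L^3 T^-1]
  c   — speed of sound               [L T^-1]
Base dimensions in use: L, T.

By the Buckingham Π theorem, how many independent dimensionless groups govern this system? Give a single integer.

Write exponents as rows L,T / cols f,ν,g,ℓ,Q,c:
  L: [ 0  2  1  1  3  1]
  T: [-1 -1 -2  0 -1 -1]
Echelon form has 2 nonzero rows (pivots: f,ν)
6 vars − rank 2 = 4 Π groups

4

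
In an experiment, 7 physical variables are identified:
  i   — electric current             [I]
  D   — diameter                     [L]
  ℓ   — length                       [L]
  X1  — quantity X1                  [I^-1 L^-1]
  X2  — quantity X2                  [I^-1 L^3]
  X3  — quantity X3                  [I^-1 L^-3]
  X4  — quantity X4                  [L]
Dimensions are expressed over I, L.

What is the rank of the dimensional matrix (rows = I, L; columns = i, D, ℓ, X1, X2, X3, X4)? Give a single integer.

2

Exponent matrix [I,L] × [i,D,ℓ,X1,X2,X3,X4]:
  I: [ 1  0  0 -1 -1 -1  0]
  L: [ 0  1  1 -1  3 -3  1]
Echelon form has 2 nonzero rows (pivots: i,D)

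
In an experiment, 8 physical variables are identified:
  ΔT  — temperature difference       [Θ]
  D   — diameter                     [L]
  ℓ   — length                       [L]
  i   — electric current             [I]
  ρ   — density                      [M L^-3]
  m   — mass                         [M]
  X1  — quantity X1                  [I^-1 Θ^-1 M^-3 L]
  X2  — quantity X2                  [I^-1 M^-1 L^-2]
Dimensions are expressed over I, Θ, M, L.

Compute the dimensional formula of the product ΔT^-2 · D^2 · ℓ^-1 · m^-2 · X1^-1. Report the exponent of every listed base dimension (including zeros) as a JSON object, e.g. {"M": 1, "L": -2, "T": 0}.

Write exponents as rows I,Θ,M,L / cols ΔT,D,ℓ,i,ρ,m,X1,X2:
  I: [ 0  0  0  1  0  0 -1 -1]
  Θ: [ 1  0  0  0  0  0 -1  0]
  M: [ 0  0  0  0  1  1 -3 -1]
  L: [ 0  1  1  0 -3  0  1 -2]
  [I]: (-2)·0+(2)·0+(-1)·0+(-2)·0+(-1)·-1 = 1
  [Θ]: (-2)·1+(2)·0+(-1)·0+(-2)·0+(-1)·-1 = -1
  [M]: (-2)·0+(2)·0+(-1)·0+(-2)·1+(-1)·-3 = 1
  [L]: (-2)·0+(2)·1+(-1)·1+(-2)·0+(-1)·1 = 0
⇒ I Θ^-1 M

{"I": 1, "Θ": -1, "M": 1, "L": 0}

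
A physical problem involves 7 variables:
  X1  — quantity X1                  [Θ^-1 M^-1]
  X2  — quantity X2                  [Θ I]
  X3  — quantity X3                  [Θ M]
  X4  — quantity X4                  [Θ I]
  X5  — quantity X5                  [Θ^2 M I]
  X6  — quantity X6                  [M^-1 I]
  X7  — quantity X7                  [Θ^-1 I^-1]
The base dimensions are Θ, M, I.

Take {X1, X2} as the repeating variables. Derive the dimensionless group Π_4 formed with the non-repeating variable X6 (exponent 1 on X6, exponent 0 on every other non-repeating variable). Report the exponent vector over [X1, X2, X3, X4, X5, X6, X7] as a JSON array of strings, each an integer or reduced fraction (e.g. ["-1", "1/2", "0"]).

Dimensional matrix (Θ×M×I by X1×X2×X3×X4×X5×X6×X7):
  Θ: [-1  1  1  1  2  0 -1]
  M: [-1  0  1  0  1 -1  0]
  I: [ 0  1  0  1  1  1 -1]
Echelon form has 2 nonzero rows (pivots: X1,X2)
Pivot set = {X1,X2}, free = {X3,X4,X5,X6,X7}
RREF:
  r0: [   1    0   -1    0   -1    1    0]
  r1: [   0    1    0    1    1    1   -1]
  r2: [   0    0    0    0    0    0    0]
Fix exponent of X6 at 1, X3 at 0, X4 at 0, X5 at 0, X7 at 0; solve each RREF row for its pivot's exponent:
  r0: exp(X1) + (1)·1 = 0 ⇒ exp(X1) = -1
  r1: exp(X2) + (1)·1 = 0 ⇒ exp(X2) = -1
Π_4 = X1^-1 · X2^-1 · X6

["-1", "-1", "0", "0", "0", "1", "0"]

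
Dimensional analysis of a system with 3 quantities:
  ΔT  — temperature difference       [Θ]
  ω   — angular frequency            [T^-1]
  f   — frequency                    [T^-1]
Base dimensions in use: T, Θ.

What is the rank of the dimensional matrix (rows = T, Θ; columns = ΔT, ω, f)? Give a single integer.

2

Dimensional matrix (T×Θ by ΔT×ω×f):
  T: [ 0 -1 -1]
  Θ: [ 1  0  0]
Echelon form has 2 nonzero rows (pivots: ΔT,ω)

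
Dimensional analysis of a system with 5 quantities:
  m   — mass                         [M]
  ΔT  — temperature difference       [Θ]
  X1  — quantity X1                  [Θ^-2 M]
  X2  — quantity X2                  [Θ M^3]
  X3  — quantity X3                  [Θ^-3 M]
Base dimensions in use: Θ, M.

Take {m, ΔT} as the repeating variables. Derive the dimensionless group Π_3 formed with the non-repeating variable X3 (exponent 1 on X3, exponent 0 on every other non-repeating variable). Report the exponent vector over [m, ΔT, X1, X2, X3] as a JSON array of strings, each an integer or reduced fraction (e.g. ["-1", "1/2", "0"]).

["-1", "3", "0", "0", "1"]

Dimensional matrix (Θ×M by m×ΔT×X1×X2×X3):
  Θ: [ 0  1 -2  1 -3]
  M: [ 1  0  1  3  1]
Echelon form has 2 nonzero rows (pivots: m,ΔT)
Repeat: m,ΔT; free: X1,X2,X3
RREF:
  r0: [   1    0    1    3    1]
  r1: [   0    1   -2    1   -3]
Fix exponent of X3 at 1, X1 at 0, X2 at 0; solve each RREF row for its pivot's exponent:
  r0: exp(m) + (1)·1 = 0 ⇒ exp(m) = -1
  r1: exp(ΔT) + (-3)·1 = 0 ⇒ exp(ΔT) = 3
Π_3 = m^-1 · ΔT^3 · X3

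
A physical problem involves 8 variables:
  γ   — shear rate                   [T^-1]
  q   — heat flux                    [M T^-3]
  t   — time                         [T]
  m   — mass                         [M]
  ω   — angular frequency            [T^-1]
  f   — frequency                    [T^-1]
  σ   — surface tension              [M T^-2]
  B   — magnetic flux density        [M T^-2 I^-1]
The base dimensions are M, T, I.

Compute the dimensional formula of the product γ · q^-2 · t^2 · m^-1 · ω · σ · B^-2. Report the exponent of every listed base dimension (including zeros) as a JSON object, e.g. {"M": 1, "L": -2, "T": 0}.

Write exponents as rows M,T,I / cols γ,q,t,m,ω,f,σ,B:
  M: [ 0  1  0  1  0  0  1  1]
  T: [-1 -3  1  0 -1 -1 -2 -2]
  I: [ 0  0  0  0  0  0  0 -1]
  [M]: (1)·0+(-2)·1+(2)·0+(-1)·1+(1)·0+(1)·1+(-2)·1 = -4
  [T]: (1)·-1+(-2)·-3+(2)·1+(-1)·0+(1)·-1+(1)·-2+(-2)·-2 = 8
  [I]: (1)·0+(-2)·0+(2)·0+(-1)·0+(1)·0+(1)·0+(-2)·-1 = 2
⇒ M^-4 T^8 I^2

{"M": -4, "T": 8, "I": 2}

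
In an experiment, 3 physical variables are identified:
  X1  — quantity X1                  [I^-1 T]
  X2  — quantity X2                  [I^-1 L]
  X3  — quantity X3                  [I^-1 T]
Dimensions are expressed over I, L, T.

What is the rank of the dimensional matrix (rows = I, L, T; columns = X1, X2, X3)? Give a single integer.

Exponent matrix [I,L,T] × [X1,X2,X3]:
  I: [-1 -1 -1]
  L: [ 0  1  0]
  T: [ 1  0  1]
Echelon form has 2 nonzero rows (pivots: X1,X2)

2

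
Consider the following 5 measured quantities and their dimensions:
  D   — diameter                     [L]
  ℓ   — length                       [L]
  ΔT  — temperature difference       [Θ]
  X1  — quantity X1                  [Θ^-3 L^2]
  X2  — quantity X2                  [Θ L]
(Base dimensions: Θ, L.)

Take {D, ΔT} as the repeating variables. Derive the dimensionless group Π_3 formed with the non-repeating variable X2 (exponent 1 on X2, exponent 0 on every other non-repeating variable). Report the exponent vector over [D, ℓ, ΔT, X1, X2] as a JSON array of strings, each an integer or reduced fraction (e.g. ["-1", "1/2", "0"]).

Write exponents as rows Θ,L / cols D,ℓ,ΔT,X1,X2:
  Θ: [ 0  0  1 -3  1]
  L: [ 1  1  0  2  1]
Echelon form has 2 nonzero rows (pivots: D,ΔT)
Repeat: D,ΔT; free: ℓ,X1,X2
RREF:
  r0: [   1    1    0    2    1]
  r1: [   0    0    1   -3    1]
Fix exponent of X2 at 1, ℓ at 0, X1 at 0; solve each RREF row for its pivot's exponent:
  r0: exp(D) + (1)·1 = 0 ⇒ exp(D) = -1
  r1: exp(ΔT) + (1)·1 = 0 ⇒ exp(ΔT) = -1
Π_3 = D^-1 · ΔT^-1 · X2

["-1", "0", "-1", "0", "1"]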